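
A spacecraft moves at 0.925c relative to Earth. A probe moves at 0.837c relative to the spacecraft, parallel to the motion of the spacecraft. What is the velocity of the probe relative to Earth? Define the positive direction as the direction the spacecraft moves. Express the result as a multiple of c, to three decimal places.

0.993c

With v = 0.925 and u' = 0.837 (in units of c),
u = (u' + v)/(1 + u'v/c²):
u = (0.837 + 0.925) / (1 + 0.837·0.925) = 1.7620/1.7742 = 0.9931
(Galilean addition would give +1.762c, exceeding c.)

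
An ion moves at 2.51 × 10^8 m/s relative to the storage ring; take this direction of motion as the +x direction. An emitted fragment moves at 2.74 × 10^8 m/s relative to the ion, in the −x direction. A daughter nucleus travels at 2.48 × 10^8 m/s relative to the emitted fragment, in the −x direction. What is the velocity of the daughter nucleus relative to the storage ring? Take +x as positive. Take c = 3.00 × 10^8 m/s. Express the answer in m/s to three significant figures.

-2.72 × 10^8 m/s

Apply u = (u' + v)/(1 + u'v/c²) successively, working outward toward the storage ring.
(Dividing each given speed by c = 3.00 × 10^8 m/s to work in units of c.)
Start: velocity of the ion relative to the storage ring = 0.8367c.
Compose with the emitted fragment (u' = -0.913 in the ion frame): u_1 = (-0.913 + 0.837) / (1 + (-0.913)·0.837) = -0.0767/0.2358 = -0.3251.
Compose with the daughter nucleus (u' = -0.827 in the emitted fragment frame): u_2 = (-0.827 + (-0.325)) / (1 + (-0.827)·(-0.325)) = -1.1517/1.2687 = -0.9078.
So u = -0.9078 × 3.00 × 10^8 m/s.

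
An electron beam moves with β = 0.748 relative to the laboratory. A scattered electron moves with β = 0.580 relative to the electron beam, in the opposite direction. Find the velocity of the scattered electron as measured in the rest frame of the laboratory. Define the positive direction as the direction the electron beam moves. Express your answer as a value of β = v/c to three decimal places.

With v = 0.748 and u' = -0.580 (in units of c),
u = (u' + v)/(1 + u'v/c²):
u = (-0.580 + 0.748) / (1 + (-0.580)·0.748) = 0.1680/0.5662 = 0.2967
(Galilean addition would give +0.168c.)

β = +0.297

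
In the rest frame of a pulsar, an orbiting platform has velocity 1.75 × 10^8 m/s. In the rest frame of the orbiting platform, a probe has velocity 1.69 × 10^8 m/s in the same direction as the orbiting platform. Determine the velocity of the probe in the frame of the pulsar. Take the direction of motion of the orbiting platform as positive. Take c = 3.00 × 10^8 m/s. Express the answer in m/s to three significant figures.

2.59 × 10^8 m/s

In units of c (dividing by 3.00 × 10^8 m/s): v = 0.583, u' = 0.563.
u = (u' + v)/(1 + u'v/c²):
u = (0.563 + 0.583) / (1 + 0.563·0.583) = 1.1467/1.3286 = 0.8631
(Galilean addition would give +1.147c, exceeding c.)
Converting back: u = 0.8631 × 3.00 × 10^8 m/s.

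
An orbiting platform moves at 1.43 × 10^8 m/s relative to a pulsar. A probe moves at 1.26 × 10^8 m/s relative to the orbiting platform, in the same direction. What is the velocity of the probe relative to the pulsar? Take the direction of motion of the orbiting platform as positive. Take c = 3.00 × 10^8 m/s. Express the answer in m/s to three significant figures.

2.24 × 10^8 m/s

In units of c (dividing by 3.00 × 10^8 m/s): v = 0.477, u' = 0.420.
u = (u' + v)/(1 + u'v/c²):
u = (0.420 + 0.477) / (1 + 0.420·0.477) = 0.8967/1.2002 = 0.7471
Converting back: u = 0.7471 × 3.00 × 10^8 m/s.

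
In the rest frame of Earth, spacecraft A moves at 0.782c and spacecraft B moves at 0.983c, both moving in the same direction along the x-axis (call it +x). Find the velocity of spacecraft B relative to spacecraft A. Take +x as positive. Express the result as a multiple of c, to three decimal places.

β_A = 0.782, β_B = 0.983.
Transform to A's frame with the inverse velocity-addition law: u' = (u − v)/(1 − uv/c²), taking u = β_B and v = β_A.
u' = (0.983 − 0.782) / (1 − (0.782)(0.983)) = 0.2010/0.2313 = 0.8690.

+0.869c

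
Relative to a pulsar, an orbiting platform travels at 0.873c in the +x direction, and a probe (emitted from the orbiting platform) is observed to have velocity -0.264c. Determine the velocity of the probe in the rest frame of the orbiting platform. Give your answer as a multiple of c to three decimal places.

Invert the composition law: u' = (u − v)/(1 − uv/c²).
u' = (-0.264 − 0.873) / (1 − (-0.264)(0.873)) = -1.1370/1.2305 = -0.9240.

-0.924c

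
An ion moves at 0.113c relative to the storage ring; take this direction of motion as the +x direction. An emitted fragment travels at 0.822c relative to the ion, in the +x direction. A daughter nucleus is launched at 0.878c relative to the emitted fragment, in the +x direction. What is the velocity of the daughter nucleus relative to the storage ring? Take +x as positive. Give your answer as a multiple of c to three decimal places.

Apply u = (u' + v)/(1 + u'v/c²) successively, working outward toward the storage ring.
Start: velocity of the ion relative to the storage ring = 0.1130c.
Compose with the emitted fragment (u' = 0.822 in the ion frame): u_1 = (0.822 + 0.113) / (1 + 0.822·0.113) = 0.9350/1.0929 = 0.8555.
Compose with the daughter nucleus (u' = 0.878 in the emitted fragment frame): u_2 = (0.878 + 0.856) / (1 + 0.878·0.856) = 1.7335/1.7512 = 0.9899.

0.990c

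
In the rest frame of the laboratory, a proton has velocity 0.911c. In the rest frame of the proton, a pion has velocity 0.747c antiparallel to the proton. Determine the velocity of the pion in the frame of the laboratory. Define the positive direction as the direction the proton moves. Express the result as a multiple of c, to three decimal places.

With v = 0.911 and u' = -0.747 (in units of c),
u = (u' + v)/(1 + u'v/c²):
u = (-0.747 + 0.911) / (1 + (-0.747)·0.911) = 0.1640/0.3195 = 0.5133
(Galilean addition would give +0.164c.)

+0.513c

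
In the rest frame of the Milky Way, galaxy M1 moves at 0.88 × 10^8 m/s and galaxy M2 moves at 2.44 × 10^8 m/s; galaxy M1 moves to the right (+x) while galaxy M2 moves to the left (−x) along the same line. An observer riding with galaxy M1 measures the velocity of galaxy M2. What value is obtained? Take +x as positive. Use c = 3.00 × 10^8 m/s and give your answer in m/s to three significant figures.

-2.68 × 10^8 m/s

β_A = 0.293, β_B = -0.813 (dividing each by c = 3.00 × 10^8 m/s).
Transform to A's frame with the inverse velocity-addition law: u' = (u − v)/(1 − uv/c²), taking u = β_B and v = β_A.
u' = (-0.813 − 0.293) / (1 − (0.293)(-0.813)) = -1.1067/1.2386 = -0.8935.
u' = -0.8935 × 3.00 × 10^8 m/s.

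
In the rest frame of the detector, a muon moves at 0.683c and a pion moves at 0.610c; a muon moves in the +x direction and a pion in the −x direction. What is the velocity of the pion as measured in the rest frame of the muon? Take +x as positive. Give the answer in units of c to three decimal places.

β_A = 0.683, β_B = -0.610.
Transform to A's frame with the inverse velocity-addition law: u' = (u − v)/(1 − uv/c²), taking u = β_B and v = β_A.
u' = (-0.610 − 0.683) / (1 − (0.683)(-0.610)) = -1.2930/1.4166 = -0.9127.

-0.913c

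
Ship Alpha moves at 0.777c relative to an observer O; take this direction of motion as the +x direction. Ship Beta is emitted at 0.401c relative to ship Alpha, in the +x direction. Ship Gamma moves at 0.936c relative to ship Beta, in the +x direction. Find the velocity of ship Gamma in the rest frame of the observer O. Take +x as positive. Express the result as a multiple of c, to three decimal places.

Apply u = (u' + v)/(1 + u'v/c²) successively, working outward toward the observer O.
Start: velocity of ship Alpha relative to the observer O = 0.7770c.
Compose with ship Beta (u' = 0.401 in ship Alpha frame): u_1 = (0.401 + 0.777) / (1 + 0.401·0.777) = 1.1780/1.3116 = 0.8982.
Compose with ship Gamma (u' = 0.936 in ship Beta frame): u_2 = (0.936 + 0.898) / (1 + 0.936·0.898) = 1.8342/1.8407 = 0.9965.

0.996c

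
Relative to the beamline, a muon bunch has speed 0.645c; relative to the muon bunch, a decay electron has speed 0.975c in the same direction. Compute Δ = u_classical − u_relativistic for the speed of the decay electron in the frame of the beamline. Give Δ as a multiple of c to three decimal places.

Δ = 0.625c

Galilean: u_cl = 0.975 + 0.645 = 1.6200.
Relativistic: u_rel = (0.975 + 0.645) / (1 + 0.975·0.645) = 1.6200/1.6289 = 0.9946.
Δ = 1.6200 − 0.9946 = 0.6254.
(The classical prediction exceeds c; the relativistic result does not.)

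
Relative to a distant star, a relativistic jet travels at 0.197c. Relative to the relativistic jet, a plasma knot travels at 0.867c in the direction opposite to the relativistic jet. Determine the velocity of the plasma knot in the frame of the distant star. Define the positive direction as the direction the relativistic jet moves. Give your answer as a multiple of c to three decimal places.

-0.808c

With v = 0.197 and u' = -0.867 (in units of c),
u = (u' + v)/(1 + u'v/c²):
u = (-0.867 + 0.197) / (1 + (-0.867)·0.197) = -0.6700/0.8292 = -0.8080
(Galilean addition would give -0.670c.)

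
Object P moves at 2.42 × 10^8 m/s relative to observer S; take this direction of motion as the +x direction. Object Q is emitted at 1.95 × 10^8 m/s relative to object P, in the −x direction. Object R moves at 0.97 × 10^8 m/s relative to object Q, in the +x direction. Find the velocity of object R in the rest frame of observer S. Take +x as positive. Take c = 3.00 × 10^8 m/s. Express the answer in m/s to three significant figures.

+1.77 × 10^8 m/s

Apply u = (u' + v)/(1 + u'v/c²) successively, working outward toward observer S.
(Dividing each given speed by c = 3.00 × 10^8 m/s to work in units of c.)
Start: velocity of object P relative to observer S = 0.8067c.
Compose with object Q (u' = -0.650 in object P frame): u_1 = (-0.650 + 0.807) / (1 + (-0.650)·0.807) = 0.1567/0.4757 = 0.3294.
Compose with object R (u' = 0.323 in object Q frame): u_2 = (0.323 + 0.329) / (1 + 0.323·0.329) = 0.6527/1.1065 = 0.5899.
So u = 0.5899 × 3.00 × 10^8 m/s.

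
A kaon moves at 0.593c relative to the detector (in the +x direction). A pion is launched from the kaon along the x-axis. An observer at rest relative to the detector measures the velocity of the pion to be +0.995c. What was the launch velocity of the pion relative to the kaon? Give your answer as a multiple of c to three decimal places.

+0.981c

Invert the composition law: u' = (u − v)/(1 − uv/c²).
u' = (0.995 − 0.593) / (1 − (0.995)(0.593)) = 0.4020/0.4100 = 0.9806.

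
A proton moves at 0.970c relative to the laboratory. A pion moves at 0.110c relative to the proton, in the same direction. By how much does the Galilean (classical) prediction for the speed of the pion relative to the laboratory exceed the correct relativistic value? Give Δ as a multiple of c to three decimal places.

Δ = 0.104c

Galilean: u_cl = 0.110 + 0.970 = 1.0800.
Relativistic: u_rel = (0.110 + 0.970) / (1 + 0.110·0.970) = 1.0800/1.1067 = 0.9759.
Δ = 1.0800 − 0.9759 = 0.1041.
(The classical prediction exceeds c; the relativistic result does not.)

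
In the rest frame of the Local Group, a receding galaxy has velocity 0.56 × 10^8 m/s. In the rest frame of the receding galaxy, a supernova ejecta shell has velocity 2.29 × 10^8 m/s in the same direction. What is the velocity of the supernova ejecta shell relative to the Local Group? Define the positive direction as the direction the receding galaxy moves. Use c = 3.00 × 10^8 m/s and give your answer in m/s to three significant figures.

2.49 × 10^8 m/s

In units of c (dividing by 3.00 × 10^8 m/s): v = 0.187, u' = 0.763.
u = (u' + v)/(1 + u'v/c²):
u = (0.763 + 0.187) / (1 + 0.763·0.187) = 0.9500/1.1425 = 0.8315
(Galilean addition would give +0.950c.)
Converting back: u = 0.8315 × 3.00 × 10^8 m/s.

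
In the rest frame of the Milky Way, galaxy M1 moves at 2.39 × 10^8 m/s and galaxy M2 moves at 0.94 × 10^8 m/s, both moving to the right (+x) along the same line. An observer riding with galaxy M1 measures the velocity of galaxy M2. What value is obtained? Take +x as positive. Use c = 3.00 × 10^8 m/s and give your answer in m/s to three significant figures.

-1.93 × 10^8 m/s

β_A = 0.797, β_B = 0.313 (dividing each by c = 3.00 × 10^8 m/s).
Transform to A's frame with the inverse velocity-addition law: u' = (u − v)/(1 − uv/c²), taking u = β_B and v = β_A.
u' = (0.313 − 0.797) / (1 − (0.797)(0.313)) = -0.4833/0.7504 = -0.6441.
u' = -0.6441 × 3.00 × 10^8 m/s.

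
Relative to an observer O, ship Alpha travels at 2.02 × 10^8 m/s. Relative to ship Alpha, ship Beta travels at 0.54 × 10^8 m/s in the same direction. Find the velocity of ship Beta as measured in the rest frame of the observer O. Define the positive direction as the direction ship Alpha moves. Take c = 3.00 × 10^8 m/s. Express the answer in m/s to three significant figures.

2.28 × 10^8 m/s

In units of c (dividing by 3.00 × 10^8 m/s): v = 0.673, u' = 0.180.
u = (u' + v)/(1 + u'v/c²):
u = (0.180 + 0.673) / (1 + 0.180·0.673) = 0.8533/1.1212 = 0.7611
(Galilean addition would give +0.853c.)
Converting back: u = 0.7611 × 3.00 × 10^8 m/s.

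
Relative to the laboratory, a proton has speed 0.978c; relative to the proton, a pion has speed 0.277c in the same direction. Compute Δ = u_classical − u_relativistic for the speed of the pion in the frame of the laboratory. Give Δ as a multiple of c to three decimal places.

Galilean: u_cl = 0.277 + 0.978 = 1.2550.
Relativistic: u_rel = (0.277 + 0.978) / (1 + 0.277·0.978) = 1.2550/1.2709 = 0.9875.
Δ = 1.2550 − 0.9875 = 0.2675.
(The classical prediction exceeds c; the relativistic result does not.)

Δ = 0.268c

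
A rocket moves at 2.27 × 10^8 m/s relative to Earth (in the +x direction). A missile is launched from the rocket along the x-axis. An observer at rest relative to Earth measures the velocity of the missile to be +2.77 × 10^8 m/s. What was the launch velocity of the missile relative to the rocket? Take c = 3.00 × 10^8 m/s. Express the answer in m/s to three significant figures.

+1.66 × 10^8 m/s

v = 0.757c, u = 0.923c.
Invert the composition law: u' = (u − v)/(1 − uv/c²).
u' = (0.923 − 0.757) / (1 − (0.923)(0.757)) = 0.1667/0.3013 = 0.5531.
u' = 0.5531 × 3.00 × 10^8 m/s.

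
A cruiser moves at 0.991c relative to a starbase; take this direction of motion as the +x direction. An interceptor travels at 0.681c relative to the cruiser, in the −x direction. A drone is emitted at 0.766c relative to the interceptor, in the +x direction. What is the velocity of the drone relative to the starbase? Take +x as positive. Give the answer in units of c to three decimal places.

Apply u = (u' + v)/(1 + u'v/c²) successively, working outward toward the starbase.
Start: velocity of the cruiser relative to the starbase = 0.9910c.
Compose with the interceptor (u' = -0.681 in the cruiser frame): u_1 = (-0.681 + 0.991) / (1 + (-0.681)·0.991) = 0.3100/0.3251 = 0.9535.
Compose with the drone (u' = 0.766 in the interceptor frame): u_2 = (0.766 + 0.953) / (1 + 0.766·0.953) = 1.7195/1.7304 = 0.9937.

+0.994c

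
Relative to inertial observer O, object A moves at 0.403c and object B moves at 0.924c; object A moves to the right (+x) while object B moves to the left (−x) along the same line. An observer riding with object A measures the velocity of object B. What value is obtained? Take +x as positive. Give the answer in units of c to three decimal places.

-0.967c

β_A = 0.403, β_B = -0.924.
Transform to A's frame with the inverse velocity-addition law: u' = (u − v)/(1 − uv/c²), taking u = β_B and v = β_A.
u' = (-0.924 − 0.403) / (1 − (0.403)(-0.924)) = -1.3270/1.3724 = -0.9669.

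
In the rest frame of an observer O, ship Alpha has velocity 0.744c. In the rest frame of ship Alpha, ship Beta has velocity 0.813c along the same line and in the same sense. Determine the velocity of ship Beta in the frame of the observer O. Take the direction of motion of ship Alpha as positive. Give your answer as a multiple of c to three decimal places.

With v = 0.744 and u' = 0.813 (in units of c),
u = (u' + v)/(1 + u'v/c²):
u = (0.813 + 0.744) / (1 + 0.813·0.744) = 1.5570/1.6049 = 0.9702
(Galilean addition would give +1.557c, exceeding c.)

0.970c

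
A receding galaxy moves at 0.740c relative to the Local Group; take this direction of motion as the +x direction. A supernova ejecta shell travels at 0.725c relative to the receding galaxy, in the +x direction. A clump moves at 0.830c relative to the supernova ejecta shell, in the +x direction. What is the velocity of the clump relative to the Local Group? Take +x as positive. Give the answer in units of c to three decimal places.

0.996c

Apply u = (u' + v)/(1 + u'v/c²) successively, working outward toward the Local Group.
Start: velocity of the receding galaxy relative to the Local Group = 0.7400c.
Compose with the supernova ejecta shell (u' = 0.725 in the receding galaxy frame): u_1 = (0.725 + 0.740) / (1 + 0.725·0.740) = 1.4650/1.5365 = 0.9535.
Compose with the clump (u' = 0.830 in the supernova ejecta shell frame): u_2 = (0.830 + 0.953) / (1 + 0.830·0.953) = 1.7835/1.7914 = 0.9956.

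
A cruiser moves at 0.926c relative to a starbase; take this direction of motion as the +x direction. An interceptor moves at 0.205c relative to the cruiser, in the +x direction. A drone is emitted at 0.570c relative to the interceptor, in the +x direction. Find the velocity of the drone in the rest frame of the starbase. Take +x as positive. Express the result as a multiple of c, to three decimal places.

0.986c

Apply u = (u' + v)/(1 + u'v/c²) successively, working outward toward the starbase.
Start: velocity of the cruiser relative to the starbase = 0.9260c.
Compose with the interceptor (u' = 0.205 in the cruiser frame): u_1 = (0.205 + 0.926) / (1 + 0.205·0.926) = 1.1310/1.1898 = 0.9506.
Compose with the drone (u' = 0.570 in the interceptor frame): u_2 = (0.570 + 0.951) / (1 + 0.570·0.951) = 1.5206/1.5418 = 0.9862.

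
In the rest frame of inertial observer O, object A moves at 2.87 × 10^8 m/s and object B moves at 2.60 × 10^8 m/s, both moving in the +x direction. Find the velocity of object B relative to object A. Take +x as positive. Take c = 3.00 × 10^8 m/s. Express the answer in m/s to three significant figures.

β_A = 0.957, β_B = 0.867 (dividing each by c = 3.00 × 10^8 m/s).
Transform to A's frame with the inverse velocity-addition law: u' = (u − v)/(1 − uv/c²), taking u = β_B and v = β_A.
u' = (0.867 − 0.957) / (1 − (0.957)(0.867)) = -0.0900/0.1709 = -0.5267.
u' = -0.5267 × 3.00 × 10^8 m/s.

-1.58 × 10^8 m/s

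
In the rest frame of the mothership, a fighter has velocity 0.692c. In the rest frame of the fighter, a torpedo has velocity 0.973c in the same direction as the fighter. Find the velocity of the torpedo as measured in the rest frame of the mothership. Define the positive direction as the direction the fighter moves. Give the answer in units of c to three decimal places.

0.995c

With v = 0.692 and u' = 0.973 (in units of c),
u = (u' + v)/(1 + u'v/c²):
u = (0.973 + 0.692) / (1 + 0.973·0.692) = 1.6650/1.6733 = 0.9950
(Galilean addition would give +1.665c, exceeding c.)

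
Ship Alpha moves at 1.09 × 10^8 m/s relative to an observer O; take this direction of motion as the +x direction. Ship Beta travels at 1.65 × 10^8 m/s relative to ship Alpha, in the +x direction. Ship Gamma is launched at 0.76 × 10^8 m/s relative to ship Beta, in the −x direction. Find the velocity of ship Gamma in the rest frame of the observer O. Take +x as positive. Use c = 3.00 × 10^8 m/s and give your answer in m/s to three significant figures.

+1.89 × 10^8 m/s

Apply u = (u' + v)/(1 + u'v/c²) successively, working outward toward the observer O.
(Dividing each given speed by c = 3.00 × 10^8 m/s to work in units of c.)
Start: velocity of ship Alpha relative to the observer O = 0.3633c.
Compose with ship Beta (u' = 0.550 in ship Alpha frame): u_1 = (0.550 + 0.363) / (1 + 0.550·0.363) = 0.9133/1.1998 = 0.7612.
Compose with ship Gamma (u' = -0.253 in ship Beta frame): u_2 = (-0.253 + 0.761) / (1 + (-0.253)·0.761) = 0.5079/0.8072 = 0.6292.
So u = 0.6292 × 3.00 × 10^8 m/s.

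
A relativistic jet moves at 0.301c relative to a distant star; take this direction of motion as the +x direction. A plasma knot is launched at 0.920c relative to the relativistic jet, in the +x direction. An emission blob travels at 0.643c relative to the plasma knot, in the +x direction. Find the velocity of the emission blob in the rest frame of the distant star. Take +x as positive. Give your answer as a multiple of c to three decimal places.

0.990c

Apply u = (u' + v)/(1 + u'v/c²) successively, working outward toward the distant star.
Start: velocity of the relativistic jet relative to the distant star = 0.3010c.
Compose with the plasma knot (u' = 0.920 in the relativistic jet frame): u_1 = (0.920 + 0.301) / (1 + 0.920·0.301) = 1.2210/1.2769 = 0.9562.
Compose with the emission blob (u' = 0.643 in the plasma knot frame): u_2 = (0.643 + 0.956) / (1 + 0.643·0.956) = 1.5992/1.6148 = 0.9903.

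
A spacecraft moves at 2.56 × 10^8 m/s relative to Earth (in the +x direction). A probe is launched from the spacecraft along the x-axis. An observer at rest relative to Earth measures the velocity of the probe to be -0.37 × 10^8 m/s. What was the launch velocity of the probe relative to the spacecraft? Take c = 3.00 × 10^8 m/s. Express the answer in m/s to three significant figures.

-2.65 × 10^8 m/s

v = 0.853c, u = -0.123c.
Invert the composition law: u' = (u − v)/(1 − uv/c²).
u' = (-0.123 − 0.853) / (1 − (-0.123)(0.853)) = -0.9767/1.1052 = -0.8837.
u' = -0.8837 × 3.00 × 10^8 m/s.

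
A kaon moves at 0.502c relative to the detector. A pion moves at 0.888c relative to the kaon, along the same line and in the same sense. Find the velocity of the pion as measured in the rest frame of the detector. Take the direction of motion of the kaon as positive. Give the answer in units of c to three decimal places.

0.961c

With v = 0.502 and u' = 0.888 (in units of c),
u = (u' + v)/(1 + u'v/c²):
u = (0.888 + 0.502) / (1 + 0.888·0.502) = 1.3900/1.4458 = 0.9614
(Galilean addition would give +1.390c, exceeding c.)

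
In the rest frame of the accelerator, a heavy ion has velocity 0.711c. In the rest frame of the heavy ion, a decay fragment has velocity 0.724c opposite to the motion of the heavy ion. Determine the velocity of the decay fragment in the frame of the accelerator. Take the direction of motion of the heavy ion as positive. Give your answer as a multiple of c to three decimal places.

-0.027c

With v = 0.711 and u' = -0.724 (in units of c),
u = (u' + v)/(1 + u'v/c²):
u = (-0.724 + 0.711) / (1 + (-0.724)·0.711) = -0.0130/0.4852 = -0.0268
(Galilean addition would give -0.013c.)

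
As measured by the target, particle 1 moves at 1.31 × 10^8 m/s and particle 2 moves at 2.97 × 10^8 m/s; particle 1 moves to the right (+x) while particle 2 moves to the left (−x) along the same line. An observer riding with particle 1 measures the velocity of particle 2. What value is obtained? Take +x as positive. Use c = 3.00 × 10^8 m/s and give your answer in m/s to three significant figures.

-2.99 × 10^8 m/s

β_A = 0.437, β_B = -0.990 (dividing each by c = 3.00 × 10^8 m/s).
Transform to A's frame with the inverse velocity-addition law: u' = (u − v)/(1 − uv/c²), taking u = β_B and v = β_A.
u' = (-0.990 − 0.437) / (1 − (0.437)(-0.990)) = -1.4267/1.4323 = -0.9961.
u' = -0.9961 × 3.00 × 10^8 m/s.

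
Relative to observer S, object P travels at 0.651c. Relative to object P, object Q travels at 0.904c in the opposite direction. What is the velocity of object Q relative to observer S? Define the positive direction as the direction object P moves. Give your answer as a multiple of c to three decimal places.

With v = 0.651 and u' = -0.904 (in units of c),
u = (u' + v)/(1 + u'v/c²):
u = (-0.904 + 0.651) / (1 + (-0.904)·0.651) = -0.2530/0.4115 = -0.6148
(Galilean addition would give -0.253c.)

-0.615c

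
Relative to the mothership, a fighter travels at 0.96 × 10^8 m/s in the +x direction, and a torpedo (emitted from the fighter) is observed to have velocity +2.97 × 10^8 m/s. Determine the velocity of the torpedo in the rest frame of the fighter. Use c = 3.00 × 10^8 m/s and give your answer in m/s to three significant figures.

+2.94 × 10^8 m/s

v = 0.320c, u = 0.990c.
Invert the composition law: u' = (u − v)/(1 − uv/c²).
u' = (0.990 − 0.320) / (1 − (0.990)(0.320)) = 0.6700/0.6832 = 0.9807.
u' = 0.9807 × 3.00 × 10^8 m/s.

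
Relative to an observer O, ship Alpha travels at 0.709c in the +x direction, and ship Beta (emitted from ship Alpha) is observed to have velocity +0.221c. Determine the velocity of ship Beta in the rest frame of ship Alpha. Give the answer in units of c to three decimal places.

-0.579c

Invert the composition law: u' = (u − v)/(1 − uv/c²).
u' = (0.221 − 0.709) / (1 − (0.221)(0.709)) = -0.4880/0.8433 = -0.5787.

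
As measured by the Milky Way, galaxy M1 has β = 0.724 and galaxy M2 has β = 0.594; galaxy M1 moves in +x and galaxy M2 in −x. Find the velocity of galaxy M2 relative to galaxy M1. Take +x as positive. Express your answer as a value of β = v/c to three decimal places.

β = -0.922

β_A = 0.724, β_B = -0.594.
Transform to A's frame with the inverse velocity-addition law: u' = (u − v)/(1 − uv/c²), taking u = β_B and v = β_A.
u' = (-0.594 − 0.724) / (1 − (0.724)(-0.594)) = -1.3180/1.4301 = -0.9216.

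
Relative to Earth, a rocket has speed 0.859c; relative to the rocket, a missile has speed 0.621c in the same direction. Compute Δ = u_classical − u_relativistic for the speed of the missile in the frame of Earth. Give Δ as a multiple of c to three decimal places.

Δ = 0.515c

Galilean: u_cl = 0.621 + 0.859 = 1.4800.
Relativistic: u_rel = (0.621 + 0.859) / (1 + 0.621·0.859) = 1.4800/1.5334 = 0.9652.
Δ = 1.4800 − 0.9652 = 0.5148.
(The classical prediction exceeds c; the relativistic result does not.)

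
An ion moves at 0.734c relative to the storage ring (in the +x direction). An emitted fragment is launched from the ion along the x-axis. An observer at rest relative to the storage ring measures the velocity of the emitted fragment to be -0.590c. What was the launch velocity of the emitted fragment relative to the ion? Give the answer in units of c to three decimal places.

Invert the composition law: u' = (u − v)/(1 − uv/c²).
u' = (-0.590 − 0.734) / (1 − (-0.590)(0.734)) = -1.3240/1.4331 = -0.9239.

-0.924c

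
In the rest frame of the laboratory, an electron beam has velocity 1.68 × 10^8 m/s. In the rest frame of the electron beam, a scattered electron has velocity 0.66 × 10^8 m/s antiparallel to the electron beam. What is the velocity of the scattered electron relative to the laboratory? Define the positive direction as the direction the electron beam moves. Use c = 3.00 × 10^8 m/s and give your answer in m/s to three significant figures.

In units of c (dividing by 3.00 × 10^8 m/s): v = 0.560, u' = -0.220.
u = (u' + v)/(1 + u'v/c²):
u = (-0.220 + 0.560) / (1 + (-0.220)·0.560) = 0.3400/0.8768 = 0.3878
(Galilean addition would give +0.340c.)
Converting back: u = 0.3878 × 3.00 × 10^8 m/s.

+1.16 × 10^8 m/s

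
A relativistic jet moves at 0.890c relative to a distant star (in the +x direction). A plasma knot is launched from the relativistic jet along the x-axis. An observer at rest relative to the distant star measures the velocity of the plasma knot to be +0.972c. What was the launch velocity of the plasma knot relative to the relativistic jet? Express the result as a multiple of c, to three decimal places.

Invert the composition law: u' = (u − v)/(1 − uv/c²).
u' = (0.972 − 0.890) / (1 − (0.972)(0.890)) = 0.0820/0.1349 = 0.6078.

+0.608c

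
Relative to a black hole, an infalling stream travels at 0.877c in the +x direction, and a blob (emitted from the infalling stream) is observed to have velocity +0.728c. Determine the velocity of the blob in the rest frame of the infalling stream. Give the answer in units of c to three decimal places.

-0.412c

Invert the composition law: u' = (u − v)/(1 − uv/c²).
u' = (0.728 − 0.877) / (1 − (0.728)(0.877)) = -0.1490/0.3615 = -0.4121.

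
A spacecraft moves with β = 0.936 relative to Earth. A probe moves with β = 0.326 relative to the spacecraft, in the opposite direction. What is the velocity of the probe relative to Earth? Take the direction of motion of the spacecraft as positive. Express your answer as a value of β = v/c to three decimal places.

With v = 0.936 and u' = -0.326 (in units of c),
u = (u' + v)/(1 + u'v/c²):
u = (-0.326 + 0.936) / (1 + (-0.326)·0.936) = 0.6100/0.6949 = 0.8779

β = +0.878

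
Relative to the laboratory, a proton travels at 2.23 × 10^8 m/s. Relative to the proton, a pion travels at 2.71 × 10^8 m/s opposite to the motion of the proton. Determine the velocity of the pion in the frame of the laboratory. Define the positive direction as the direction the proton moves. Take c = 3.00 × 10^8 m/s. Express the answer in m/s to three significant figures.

In units of c (dividing by 3.00 × 10^8 m/s): v = 0.743, u' = -0.903.
u = (u' + v)/(1 + u'v/c²):
u = (-0.903 + 0.743) / (1 + (-0.903)·0.743) = -0.1600/0.3285 = -0.4870
Converting back: u = -0.4870 × 3.00 × 10^8 m/s.

-1.46 × 10^8 m/s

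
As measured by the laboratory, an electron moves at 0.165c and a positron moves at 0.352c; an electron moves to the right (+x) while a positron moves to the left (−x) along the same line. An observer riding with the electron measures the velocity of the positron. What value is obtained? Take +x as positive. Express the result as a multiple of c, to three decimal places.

β_A = 0.165, β_B = -0.352.
Transform to A's frame with the inverse velocity-addition law: u' = (u − v)/(1 − uv/c²), taking u = β_B and v = β_A.
u' = (-0.352 − 0.165) / (1 − (0.165)(-0.352)) = -0.5170/1.0581 = -0.4886.

-0.489c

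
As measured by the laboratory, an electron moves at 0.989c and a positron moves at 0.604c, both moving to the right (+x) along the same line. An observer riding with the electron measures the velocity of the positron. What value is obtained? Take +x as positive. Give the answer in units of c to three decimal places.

-0.956c

β_A = 0.989, β_B = 0.604.
Transform to A's frame with the inverse velocity-addition law: u' = (u − v)/(1 − uv/c²), taking u = β_B and v = β_A.
u' = (0.604 − 0.989) / (1 − (0.989)(0.604)) = -0.3850/0.4026 = -0.9562.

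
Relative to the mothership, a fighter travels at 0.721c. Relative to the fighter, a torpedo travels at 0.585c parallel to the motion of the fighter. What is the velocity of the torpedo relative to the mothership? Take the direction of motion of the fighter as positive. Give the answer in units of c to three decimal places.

0.919c

With v = 0.721 and u' = 0.585 (in units of c),
u = (u' + v)/(1 + u'v/c²):
u = (0.585 + 0.721) / (1 + 0.585·0.721) = 1.3060/1.4218 = 0.9186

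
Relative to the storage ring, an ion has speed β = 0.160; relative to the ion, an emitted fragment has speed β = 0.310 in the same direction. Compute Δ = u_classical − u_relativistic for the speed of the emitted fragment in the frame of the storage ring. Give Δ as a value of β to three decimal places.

Galilean: u_cl = 0.310 + 0.160 = 0.4700.
Relativistic: u_rel = (0.310 + 0.160) / (1 + 0.310·0.160) = 0.4700/1.0496 = 0.4478.
Δ = 0.4700 − 0.4478 = 0.0222.

Δ = 0.022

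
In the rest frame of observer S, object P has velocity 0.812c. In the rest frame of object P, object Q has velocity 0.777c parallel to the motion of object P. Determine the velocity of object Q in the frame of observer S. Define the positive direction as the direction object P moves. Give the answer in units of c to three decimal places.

0.974c

With v = 0.812 and u' = 0.777 (in units of c),
u = (u' + v)/(1 + u'v/c²):
u = (0.777 + 0.812) / (1 + 0.777·0.812) = 1.5890/1.6309 = 0.9743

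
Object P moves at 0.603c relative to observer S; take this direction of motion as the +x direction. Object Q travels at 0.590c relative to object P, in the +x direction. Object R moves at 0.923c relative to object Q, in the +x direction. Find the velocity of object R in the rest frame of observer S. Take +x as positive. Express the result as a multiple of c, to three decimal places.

Apply u = (u' + v)/(1 + u'v/c²) successively, working outward toward observer S.
Start: velocity of object P relative to observer S = 0.6030c.
Compose with object Q (u' = 0.590 in object P frame): u_1 = (0.590 + 0.603) / (1 + 0.590·0.603) = 1.1930/1.3558 = 0.8799.
Compose with object R (u' = 0.923 in object Q frame): u_2 = (0.923 + 0.880) / (1 + 0.923·0.880) = 1.8029/1.8122 = 0.9949.

0.995c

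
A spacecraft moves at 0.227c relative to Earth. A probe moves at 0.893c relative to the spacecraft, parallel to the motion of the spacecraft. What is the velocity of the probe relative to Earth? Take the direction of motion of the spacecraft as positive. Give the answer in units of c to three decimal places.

With v = 0.227 and u' = 0.893 (in units of c),
u = (u' + v)/(1 + u'v/c²):
u = (0.893 + 0.227) / (1 + 0.893·0.227) = 1.1200/1.2027 = 0.9312

0.931c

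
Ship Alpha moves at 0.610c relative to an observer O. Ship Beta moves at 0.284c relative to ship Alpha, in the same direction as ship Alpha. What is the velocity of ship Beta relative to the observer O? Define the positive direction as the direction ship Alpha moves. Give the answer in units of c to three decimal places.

With v = 0.610 and u' = 0.284 (in units of c),
u = (u' + v)/(1 + u'v/c²):
u = (0.284 + 0.610) / (1 + 0.284·0.610) = 0.8940/1.1732 = 0.7620

0.762c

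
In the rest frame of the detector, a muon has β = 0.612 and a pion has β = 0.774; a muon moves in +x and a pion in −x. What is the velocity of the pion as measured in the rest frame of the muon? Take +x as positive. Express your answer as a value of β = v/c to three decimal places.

β_A = 0.612, β_B = -0.774.
Transform to A's frame with the inverse velocity-addition law: u' = (u − v)/(1 − uv/c²), taking u = β_B and v = β_A.
u' = (-0.774 − 0.612) / (1 − (0.612)(-0.774)) = -1.3860/1.4737 = -0.9405.

β = -0.940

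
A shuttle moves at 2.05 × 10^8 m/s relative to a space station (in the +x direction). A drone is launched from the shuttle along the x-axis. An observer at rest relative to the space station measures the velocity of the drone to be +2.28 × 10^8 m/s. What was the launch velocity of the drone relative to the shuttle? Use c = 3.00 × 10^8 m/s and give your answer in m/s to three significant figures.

+4.79 × 10^7 m/s

v = 0.683c, u = 0.760c.
Invert the composition law: u' = (u − v)/(1 − uv/c²).
u' = (0.760 − 0.683) / (1 − (0.760)(0.683)) = 0.0767/0.4807 = 0.1595.
u' = 0.1595 × 3.00 × 10^8 m/s.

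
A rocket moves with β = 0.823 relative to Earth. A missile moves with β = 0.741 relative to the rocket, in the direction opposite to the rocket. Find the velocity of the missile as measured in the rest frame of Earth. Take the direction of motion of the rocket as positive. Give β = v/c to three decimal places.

β = +0.210

With v = 0.823 and u' = -0.741 (in units of c),
u = (u' + v)/(1 + u'v/c²):
u = (-0.741 + 0.823) / (1 + (-0.741)·0.823) = 0.0820/0.3902 = 0.2102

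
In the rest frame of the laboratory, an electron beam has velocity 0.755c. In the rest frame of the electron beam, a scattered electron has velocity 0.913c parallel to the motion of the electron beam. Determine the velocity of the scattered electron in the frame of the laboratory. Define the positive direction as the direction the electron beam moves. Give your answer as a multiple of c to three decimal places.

With v = 0.755 and u' = 0.913 (in units of c),
u = (u' + v)/(1 + u'v/c²):
u = (0.913 + 0.755) / (1 + 0.913·0.755) = 1.6680/1.6893 = 0.9874
(Galilean addition would give +1.668c, exceeding c.)

0.987c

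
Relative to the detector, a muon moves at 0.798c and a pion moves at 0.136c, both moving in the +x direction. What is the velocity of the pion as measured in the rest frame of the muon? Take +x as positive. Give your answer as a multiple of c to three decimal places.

-0.743c

β_A = 0.798, β_B = 0.136.
Transform to A's frame with the inverse velocity-addition law: u' = (u − v)/(1 − uv/c²), taking u = β_B and v = β_A.
u' = (0.136 − 0.798) / (1 − (0.798)(0.136)) = -0.6620/0.8915 = -0.7426.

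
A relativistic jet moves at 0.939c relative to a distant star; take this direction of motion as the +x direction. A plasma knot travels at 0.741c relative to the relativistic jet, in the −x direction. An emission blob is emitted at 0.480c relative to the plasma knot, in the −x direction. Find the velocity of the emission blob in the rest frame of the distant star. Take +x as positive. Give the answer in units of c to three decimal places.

+0.249c

Apply u = (u' + v)/(1 + u'v/c²) successively, working outward toward the distant star.
Start: velocity of the relativistic jet relative to the distant star = 0.9390c.
Compose with the plasma knot (u' = -0.741 in the relativistic jet frame): u_1 = (-0.741 + 0.939) / (1 + (-0.741)·0.939) = 0.1980/0.3042 = 0.6509.
Compose with the emission blob (u' = -0.480 in the plasma knot frame): u_2 = (-0.480 + 0.651) / (1 + (-0.480)·0.651) = 0.1709/0.6876 = 0.2485.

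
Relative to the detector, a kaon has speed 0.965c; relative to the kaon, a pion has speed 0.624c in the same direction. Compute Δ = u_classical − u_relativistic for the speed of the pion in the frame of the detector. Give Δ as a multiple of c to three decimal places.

Δ = 0.597c

Galilean: u_cl = 0.624 + 0.965 = 1.5890.
Relativistic: u_rel = (0.624 + 0.965) / (1 + 0.624·0.965) = 1.5890/1.6022 = 0.9918.
Δ = 1.5890 − 0.9918 = 0.5972.
(The classical prediction exceeds c; the relativistic result does not.)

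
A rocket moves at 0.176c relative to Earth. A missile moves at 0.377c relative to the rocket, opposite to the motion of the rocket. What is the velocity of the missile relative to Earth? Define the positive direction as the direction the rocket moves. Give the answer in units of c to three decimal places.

With v = 0.176 and u' = -0.377 (in units of c),
u = (u' + v)/(1 + u'v/c²):
u = (-0.377 + 0.176) / (1 + (-0.377)·0.176) = -0.2010/0.9336 = -0.2153
(Galilean addition would give -0.201c.)

-0.215c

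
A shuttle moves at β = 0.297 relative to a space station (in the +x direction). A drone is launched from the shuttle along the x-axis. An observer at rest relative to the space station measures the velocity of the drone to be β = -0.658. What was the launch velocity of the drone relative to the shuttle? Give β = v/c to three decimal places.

β = -0.799

Invert the composition law: u' = (u − v)/(1 − uv/c²).
u' = (-0.658 − 0.297) / (1 − (-0.658)(0.297)) = -0.9550/1.1954 = -0.7989.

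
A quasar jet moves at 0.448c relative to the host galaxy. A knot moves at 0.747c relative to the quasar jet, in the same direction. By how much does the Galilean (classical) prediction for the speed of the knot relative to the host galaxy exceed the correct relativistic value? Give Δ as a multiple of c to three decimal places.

Δ = 0.300c

Galilean: u_cl = 0.747 + 0.448 = 1.1950.
Relativistic: u_rel = (0.747 + 0.448) / (1 + 0.747·0.448) = 1.1950/1.3347 = 0.8954.
Δ = 1.1950 − 0.8954 = 0.2996.
(The classical prediction exceeds c; the relativistic result does not.)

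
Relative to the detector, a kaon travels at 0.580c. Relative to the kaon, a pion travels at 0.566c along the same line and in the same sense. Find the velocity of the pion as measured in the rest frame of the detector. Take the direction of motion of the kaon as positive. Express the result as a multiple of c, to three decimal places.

0.863c

With v = 0.580 and u' = 0.566 (in units of c),
u = (u' + v)/(1 + u'v/c²):
u = (0.566 + 0.580) / (1 + 0.566·0.580) = 1.1460/1.3283 = 0.8628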